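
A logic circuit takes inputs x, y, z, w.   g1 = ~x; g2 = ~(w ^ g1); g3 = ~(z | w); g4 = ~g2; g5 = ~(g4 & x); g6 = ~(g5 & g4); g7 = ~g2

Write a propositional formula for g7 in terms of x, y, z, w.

~(~(w ^ ~x))

g1 = ~x
g2 = ~(w ^ g1) = ~(w ^ ~x)
g7 = ~g2 = ~(~(w ^ ~x))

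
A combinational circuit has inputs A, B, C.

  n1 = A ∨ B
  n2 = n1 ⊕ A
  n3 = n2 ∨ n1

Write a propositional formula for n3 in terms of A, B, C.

n1 = A ∨ B
n2 = n1 ⊕ A = (A ∨ B) ⊕ A
n3 = n2 ∨ n1 = ((A ∨ B) ⊕ A) ∨ (A ∨ B)

((A ∨ B) ⊕ A) ∨ (A ∨ B)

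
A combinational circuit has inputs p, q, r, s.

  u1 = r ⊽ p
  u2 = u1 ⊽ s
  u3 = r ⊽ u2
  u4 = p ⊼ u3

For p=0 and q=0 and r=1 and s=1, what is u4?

u1 = 1 ⊽ 0 = 0
u2 = 0 ⊽ 1 = 0
u3 = 1 ⊽ 0 = 0
u4 = 0 ⊼ 0 = 1

1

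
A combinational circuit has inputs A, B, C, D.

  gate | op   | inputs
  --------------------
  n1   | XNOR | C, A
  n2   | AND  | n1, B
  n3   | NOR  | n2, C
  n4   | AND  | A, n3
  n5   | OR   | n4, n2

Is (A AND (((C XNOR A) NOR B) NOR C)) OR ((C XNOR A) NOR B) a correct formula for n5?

No

n1 = C XNOR A
n2 = n1 AND B = (C XNOR A) AND B
n3 = n2 NOR C = ((C XNOR A) AND B) NOR C
n4 = A AND n3 = A AND (((C XNOR A) AND B) NOR C)
n5 = n4 OR n2 = (A AND (((C XNOR A) AND B) NOR C)) OR ((C XNOR A) AND B)
At A=0, B=0, C=1, D=0: circuit gives 0, formula gives 1.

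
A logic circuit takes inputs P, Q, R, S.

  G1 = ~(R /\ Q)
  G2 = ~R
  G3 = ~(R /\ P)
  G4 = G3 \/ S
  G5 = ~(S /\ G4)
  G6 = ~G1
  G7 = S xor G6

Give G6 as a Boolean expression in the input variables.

G1 = ~(R /\ Q)
G6 = ~G1 = ~(~(R /\ Q))

~(~(R /\ Q))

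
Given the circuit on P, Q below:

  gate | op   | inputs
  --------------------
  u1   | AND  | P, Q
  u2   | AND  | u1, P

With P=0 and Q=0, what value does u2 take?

u1 = 0 AND 0 = 0
u2 = 0 AND 0 = 0

0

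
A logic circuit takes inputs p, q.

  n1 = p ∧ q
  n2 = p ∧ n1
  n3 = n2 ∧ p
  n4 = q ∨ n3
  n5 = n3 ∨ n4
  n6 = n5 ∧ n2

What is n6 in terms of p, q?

(((p ∧ (p ∧ q)) ∧ p) ∨ (q ∨ ((p ∧ (p ∧ q)) ∧ p))) ∧ (p ∧ (p ∧ q))

n1 = p ∧ q
n2 = p ∧ n1 = p ∧ (p ∧ q)
n3 = n2 ∧ p = (p ∧ (p ∧ q)) ∧ p
n4 = q ∨ n3 = q ∨ ((p ∧ (p ∧ q)) ∧ p)
n5 = n3 ∨ n4 = ((p ∧ (p ∧ q)) ∧ p) ∨ (q ∨ ((p ∧ (p ∧ q)) ∧ p))
n6 = n5 ∧ n2 = (((p ∧ (p ∧ q)) ∧ p) ∨ (q ∨ ((p ∧ (p ∧ q)) ∧ p))) ∧ (p ∧ (p ∧ q))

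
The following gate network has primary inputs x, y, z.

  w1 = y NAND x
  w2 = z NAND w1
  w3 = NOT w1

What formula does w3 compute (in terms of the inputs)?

NOT (y NAND x)

w1 = y NAND x
w3 = NOT w1 = NOT (y NAND x)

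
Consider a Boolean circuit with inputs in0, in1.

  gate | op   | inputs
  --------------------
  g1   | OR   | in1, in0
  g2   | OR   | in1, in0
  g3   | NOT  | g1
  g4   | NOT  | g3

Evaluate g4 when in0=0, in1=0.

g1 = 0 OR 0 = 0
g3 = NOT 0 = 1
g4 = NOT 1 = 0

0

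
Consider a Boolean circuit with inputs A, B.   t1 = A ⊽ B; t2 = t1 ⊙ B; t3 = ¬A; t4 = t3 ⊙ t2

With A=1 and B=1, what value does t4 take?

1

t1 = 1 ⊽ 1 = 0
t2 = 0 ⊙ 1 = 0
t3 = ¬1 = 0
t4 = 0 ⊙ 0 = 1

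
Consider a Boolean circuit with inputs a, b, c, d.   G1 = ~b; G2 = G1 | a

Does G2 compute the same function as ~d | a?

G1 = ~b
G2 = G1 | a = ~b | a
At a=0, b=0, c=0, d=1: circuit gives 1, formula gives 0.

No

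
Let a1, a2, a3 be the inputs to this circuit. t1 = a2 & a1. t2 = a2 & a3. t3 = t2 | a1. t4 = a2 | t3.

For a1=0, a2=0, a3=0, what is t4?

t2 = 0 & 0 = 0
t3 = 0 | 0 = 0
t4 = 0 | 0 = 0

0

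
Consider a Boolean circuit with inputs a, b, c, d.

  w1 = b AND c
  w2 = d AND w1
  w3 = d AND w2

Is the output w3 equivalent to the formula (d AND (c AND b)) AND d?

Yes

w1 = b AND c
w2 = d AND w1 = d AND (b AND c)
w3 = d AND w2 = d AND (d AND (b AND c))
At a=0, b=0, c=0, d=0: circuit gives 0, formula gives 0.
At a=0, b=1, c=1, d=1: circuit gives 1, formula gives 1.
Agrees on all 16 inputs.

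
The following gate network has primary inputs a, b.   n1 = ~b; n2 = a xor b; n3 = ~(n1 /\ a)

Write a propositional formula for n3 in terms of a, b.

~(~b /\ a)

n1 = ~b
n3 = ~(n1 /\ a) = ~(~b /\ a)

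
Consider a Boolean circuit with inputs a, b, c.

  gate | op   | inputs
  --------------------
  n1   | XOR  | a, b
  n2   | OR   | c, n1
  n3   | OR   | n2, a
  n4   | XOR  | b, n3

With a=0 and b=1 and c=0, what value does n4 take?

0

n1 = 0 XOR 1 = 1
n2 = 0 OR 1 = 1
n3 = 1 OR 0 = 1
n4 = 1 XOR 1 = 0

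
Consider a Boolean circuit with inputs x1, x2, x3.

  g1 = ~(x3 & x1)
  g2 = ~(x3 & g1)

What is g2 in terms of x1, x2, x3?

~(x3 & (~(x3 & x1)))

g1 = ~(x3 & x1)
g2 = ~(x3 & g1) = ~(x3 & (~(x3 & x1)))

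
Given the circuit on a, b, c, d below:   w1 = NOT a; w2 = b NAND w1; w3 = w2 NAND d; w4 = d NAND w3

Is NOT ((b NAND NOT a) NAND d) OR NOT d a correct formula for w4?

w1 = NOT a
w2 = b NAND w1 = b NAND NOT a
w3 = w2 NAND d = (b NAND NOT a) NAND d
w4 = d NAND w3 = d NAND ((b NAND NOT a) NAND d)
At a=0, b=1, c=0, d=1: circuit gives 0, formula gives 0.
At a=0, b=0, c=0, d=0: circuit gives 1, formula gives 1.
Agrees on all 16 inputs.

Yes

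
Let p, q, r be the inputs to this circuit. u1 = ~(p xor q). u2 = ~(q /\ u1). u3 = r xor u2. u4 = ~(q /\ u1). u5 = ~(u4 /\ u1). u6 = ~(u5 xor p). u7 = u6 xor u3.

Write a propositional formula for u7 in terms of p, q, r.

(~((~((~(q /\ (~(p xor q)))) /\ (~(p xor q)))) xor p)) xor (r xor (~(q /\ (~(p xor q)))))

u1 = ~(p xor q)
u2 = ~(q /\ u1) = ~(q /\ (~(p xor q)))
u3 = r xor u2 = r xor (~(q /\ (~(p xor q))))
u4 = ~(q /\ u1) = ~(q /\ (~(p xor q)))
u5 = ~(u4 /\ u1) = ~((~(q /\ (~(p xor q)))) /\ (~(p xor q)))
u6 = ~(u5 xor p) = ~((~((~(q /\ (~(p xor q)))) /\ (~(p xor q)))) xor p)
u7 = u6 xor u3 = (~((~((~(q /\ (~(p xor q)))) /\ (~(p xor q)))) xor p)) xor (r xor (~(q /\ (~(p xor q)))))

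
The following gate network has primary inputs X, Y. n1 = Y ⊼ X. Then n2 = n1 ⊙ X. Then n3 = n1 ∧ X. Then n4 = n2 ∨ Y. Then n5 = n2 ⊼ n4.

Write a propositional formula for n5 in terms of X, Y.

((Y ⊼ X) ⊙ X) ⊼ (((Y ⊼ X) ⊙ X) ∨ Y)

n1 = Y ⊼ X
n2 = n1 ⊙ X = (Y ⊼ X) ⊙ X
n4 = n2 ∨ Y = ((Y ⊼ X) ⊙ X) ∨ Y
n5 = n2 ⊼ n4 = ((Y ⊼ X) ⊙ X) ⊼ (((Y ⊼ X) ⊙ X) ∨ Y)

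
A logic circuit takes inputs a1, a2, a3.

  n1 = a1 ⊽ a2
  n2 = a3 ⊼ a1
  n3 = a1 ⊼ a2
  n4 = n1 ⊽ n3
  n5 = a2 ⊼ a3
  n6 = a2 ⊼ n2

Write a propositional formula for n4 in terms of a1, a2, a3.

(a1 ⊽ a2) ⊽ (a1 ⊼ a2)

n1 = a1 ⊽ a2
n3 = a1 ⊼ a2
n4 = n1 ⊽ n3 = (a1 ⊽ a2) ⊽ (a1 ⊼ a2)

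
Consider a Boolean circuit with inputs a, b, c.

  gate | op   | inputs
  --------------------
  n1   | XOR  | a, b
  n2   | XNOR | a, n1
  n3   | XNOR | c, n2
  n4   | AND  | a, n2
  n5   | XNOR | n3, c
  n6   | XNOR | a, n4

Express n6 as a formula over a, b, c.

a XNOR (a AND (a XNOR (a XOR b)))

n1 = a XOR b
n2 = a XNOR n1 = a XNOR (a XOR b)
n4 = a AND n2 = a AND (a XNOR (a XOR b))
n6 = a XNOR n4 = a XNOR (a AND (a XNOR (a XOR b)))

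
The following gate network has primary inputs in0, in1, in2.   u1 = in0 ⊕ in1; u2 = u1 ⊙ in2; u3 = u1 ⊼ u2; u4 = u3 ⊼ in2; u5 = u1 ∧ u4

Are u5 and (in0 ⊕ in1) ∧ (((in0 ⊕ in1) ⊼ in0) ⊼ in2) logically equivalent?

u1 = in0 ⊕ in1
u2 = u1 ⊙ in2 = (in0 ⊕ in1) ⊙ in2
u3 = u1 ⊼ u2 = (in0 ⊕ in1) ⊼ ((in0 ⊕ in1) ⊙ in2)
u4 = u3 ⊼ in2 = ((in0 ⊕ in1) ⊼ ((in0 ⊕ in1) ⊙ in2)) ⊼ in2
u5 = u1 ∧ u4 = (in0 ⊕ in1) ∧ (((in0 ⊕ in1) ⊼ ((in0 ⊕ in1) ⊙ in2)) ⊼ in2)
At in0=0, in1=1, in2=1: circuit gives 1, formula gives 0.

No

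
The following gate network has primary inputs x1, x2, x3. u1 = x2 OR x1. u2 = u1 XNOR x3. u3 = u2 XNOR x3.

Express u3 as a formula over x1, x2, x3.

((x2 OR x1) XNOR x3) XNOR x3

u1 = x2 OR x1
u2 = u1 XNOR x3 = (x2 OR x1) XNOR x3
u3 = u2 XNOR x3 = ((x2 OR x1) XNOR x3) XNOR x3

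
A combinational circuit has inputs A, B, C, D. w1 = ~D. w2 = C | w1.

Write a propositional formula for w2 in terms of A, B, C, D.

C | ~D

w1 = ~D
w2 = C | w1 = C | ~D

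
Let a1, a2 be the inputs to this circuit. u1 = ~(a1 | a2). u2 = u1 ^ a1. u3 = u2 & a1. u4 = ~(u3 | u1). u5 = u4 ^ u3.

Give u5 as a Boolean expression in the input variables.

(~((((~(a1 | a2)) ^ a1) & a1) | (~(a1 | a2)))) ^ (((~(a1 | a2)) ^ a1) & a1)

u1 = ~(a1 | a2)
u2 = u1 ^ a1 = (~(a1 | a2)) ^ a1
u3 = u2 & a1 = ((~(a1 | a2)) ^ a1) & a1
u4 = ~(u3 | u1) = ~((((~(a1 | a2)) ^ a1) & a1) | (~(a1 | a2)))
u5 = u4 ^ u3 = (~((((~(a1 | a2)) ^ a1) & a1) | (~(a1 | a2)))) ^ (((~(a1 | a2)) ^ a1) & a1)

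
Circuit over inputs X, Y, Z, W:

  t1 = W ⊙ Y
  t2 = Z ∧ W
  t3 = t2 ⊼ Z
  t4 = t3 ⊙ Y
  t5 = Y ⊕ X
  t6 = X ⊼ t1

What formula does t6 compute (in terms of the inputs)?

X ⊼ (W ⊙ Y)

t1 = W ⊙ Y
t6 = X ⊼ t1 = X ⊼ (W ⊙ Y)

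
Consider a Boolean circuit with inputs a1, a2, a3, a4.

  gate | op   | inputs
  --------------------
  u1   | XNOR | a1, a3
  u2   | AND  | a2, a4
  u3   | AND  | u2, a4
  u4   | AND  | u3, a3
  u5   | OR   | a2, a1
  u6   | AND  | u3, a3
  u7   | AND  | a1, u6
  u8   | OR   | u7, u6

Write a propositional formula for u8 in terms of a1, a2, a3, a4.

(a1 AND (((a2 AND a4) AND a4) AND a3)) OR (((a2 AND a4) AND a4) AND a3)

u2 = a2 AND a4
u3 = u2 AND a4 = (a2 AND a4) AND a4
u6 = u3 AND a3 = ((a2 AND a4) AND a4) AND a3
u7 = a1 AND u6 = a1 AND (((a2 AND a4) AND a4) AND a3)
u8 = u7 OR u6 = (a1 AND (((a2 AND a4) AND a4) AND a3)) OR (((a2 AND a4) AND a4) AND a3)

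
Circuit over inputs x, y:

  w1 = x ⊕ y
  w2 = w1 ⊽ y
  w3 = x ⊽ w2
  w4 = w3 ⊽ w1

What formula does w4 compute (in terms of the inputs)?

w1 = x ⊕ y
w2 = w1 ⊽ y = (x ⊕ y) ⊽ y
w3 = x ⊽ w2 = x ⊽ ((x ⊕ y) ⊽ y)
w4 = w3 ⊽ w1 = (x ⊽ ((x ⊕ y) ⊽ y)) ⊽ (x ⊕ y)

(x ⊽ ((x ⊕ y) ⊽ y)) ⊽ (x ⊕ y)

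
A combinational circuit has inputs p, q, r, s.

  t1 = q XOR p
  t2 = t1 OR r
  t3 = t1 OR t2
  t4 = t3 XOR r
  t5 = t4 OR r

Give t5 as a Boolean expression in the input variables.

(((q XOR p) OR ((q XOR p) OR r)) XOR r) OR r

t1 = q XOR p
t2 = t1 OR r = (q XOR p) OR r
t3 = t1 OR t2 = (q XOR p) OR ((q XOR p) OR r)
t4 = t3 XOR r = ((q XOR p) OR ((q XOR p) OR r)) XOR r
t5 = t4 OR r = (((q XOR p) OR ((q XOR p) OR r)) XOR r) OR r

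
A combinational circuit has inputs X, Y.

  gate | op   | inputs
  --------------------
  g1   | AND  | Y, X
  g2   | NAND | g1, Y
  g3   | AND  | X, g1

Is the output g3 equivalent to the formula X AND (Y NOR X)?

g1 = Y AND X
g3 = X AND g1 = X AND (Y AND X)
At X=1, Y=1: circuit gives 1, formula gives 0.

No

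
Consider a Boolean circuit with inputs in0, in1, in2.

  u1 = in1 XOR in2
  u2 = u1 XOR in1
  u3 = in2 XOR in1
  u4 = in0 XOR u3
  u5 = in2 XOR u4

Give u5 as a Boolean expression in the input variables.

u3 = in2 XOR in1
u4 = in0 XOR u3 = in0 XOR (in2 XOR in1)
u5 = in2 XOR u4 = in2 XOR (in0 XOR (in2 XOR in1))

in2 XOR (in0 XOR (in2 XOR in1))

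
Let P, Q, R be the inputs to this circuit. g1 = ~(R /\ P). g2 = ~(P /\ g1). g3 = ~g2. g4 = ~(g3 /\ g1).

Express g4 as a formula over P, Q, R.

g1 = ~(R /\ P)
g2 = ~(P /\ g1) = ~(P /\ (~(R /\ P)))
g3 = ~g2 = ~(~(P /\ (~(R /\ P))))
g4 = ~(g3 /\ g1) = ~(~(~(P /\ (~(R /\ P)))) /\ (~(R /\ P)))

~(~(~(P /\ (~(R /\ P)))) /\ (~(R /\ P)))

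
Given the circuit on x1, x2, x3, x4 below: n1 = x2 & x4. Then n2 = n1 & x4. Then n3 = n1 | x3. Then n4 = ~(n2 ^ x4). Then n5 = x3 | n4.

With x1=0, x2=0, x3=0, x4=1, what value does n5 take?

0

n1 = 0 & 1 = 0
n2 = 0 & 1 = 0
n4 = ~(0 ^ 1) = 0
n5 = 0 | 0 = 0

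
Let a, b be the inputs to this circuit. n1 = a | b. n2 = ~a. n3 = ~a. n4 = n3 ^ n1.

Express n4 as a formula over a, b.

n1 = a | b
n3 = ~a
n4 = n3 ^ n1 = ~a ^ (a | b)

~a ^ (a | b)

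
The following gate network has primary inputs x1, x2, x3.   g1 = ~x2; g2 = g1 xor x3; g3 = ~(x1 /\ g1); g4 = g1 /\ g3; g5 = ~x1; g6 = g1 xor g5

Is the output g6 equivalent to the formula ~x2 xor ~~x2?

No

g1 = ~x2
g5 = ~x1
g6 = g1 xor g5 = ~x2 xor ~x1
At x1=0, x2=0, x3=0: circuit gives 0, formula gives 1.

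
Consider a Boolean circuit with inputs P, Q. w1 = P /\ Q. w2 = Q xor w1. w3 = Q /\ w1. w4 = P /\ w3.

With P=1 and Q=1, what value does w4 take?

w1 = 1 /\ 1 = 1
w3 = 1 /\ 1 = 1
w4 = 1 /\ 1 = 1

1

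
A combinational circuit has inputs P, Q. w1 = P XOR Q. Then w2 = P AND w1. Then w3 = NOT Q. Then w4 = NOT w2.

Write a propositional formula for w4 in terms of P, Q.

NOT (P AND (P XOR Q))

w1 = P XOR Q
w2 = P AND w1 = P AND (P XOR Q)
w4 = NOT w2 = NOT (P AND (P XOR Q))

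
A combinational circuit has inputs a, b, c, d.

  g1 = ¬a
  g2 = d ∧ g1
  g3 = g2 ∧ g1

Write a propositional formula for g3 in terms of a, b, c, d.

g1 = ¬a
g2 = d ∧ g1 = d ∧ ¬a
g3 = g2 ∧ g1 = (d ∧ ¬a) ∧ ¬a

(d ∧ ¬a) ∧ ¬a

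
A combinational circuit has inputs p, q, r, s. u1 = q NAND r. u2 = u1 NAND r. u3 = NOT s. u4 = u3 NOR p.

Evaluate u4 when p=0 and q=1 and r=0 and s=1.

u3 = NOT 1 = 0
u4 = 0 NOR 0 = 1

1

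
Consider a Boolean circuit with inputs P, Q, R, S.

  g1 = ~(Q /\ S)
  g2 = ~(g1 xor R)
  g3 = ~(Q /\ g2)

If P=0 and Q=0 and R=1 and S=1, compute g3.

g1 = ~(0 /\ 1) = 1
g2 = ~(1 xor 1) = 1
g3 = ~(0 /\ 1) = 1

1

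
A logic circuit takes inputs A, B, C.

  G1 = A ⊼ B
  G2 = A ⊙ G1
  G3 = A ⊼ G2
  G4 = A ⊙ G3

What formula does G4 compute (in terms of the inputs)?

G1 = A ⊼ B
G2 = A ⊙ G1 = A ⊙ (A ⊼ B)
G3 = A ⊼ G2 = A ⊼ (A ⊙ (A ⊼ B))
G4 = A ⊙ G3 = A ⊙ (A ⊼ (A ⊙ (A ⊼ B)))

A ⊙ (A ⊼ (A ⊙ (A ⊼ B)))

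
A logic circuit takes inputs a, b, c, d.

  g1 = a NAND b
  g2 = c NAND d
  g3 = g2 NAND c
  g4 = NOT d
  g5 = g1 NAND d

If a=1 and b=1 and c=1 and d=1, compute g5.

1

g1 = 1 NAND 1 = 0
g5 = 0 NAND 1 = 1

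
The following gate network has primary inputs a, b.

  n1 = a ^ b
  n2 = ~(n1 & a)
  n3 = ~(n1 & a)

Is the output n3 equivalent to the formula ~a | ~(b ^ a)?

n1 = a ^ b
n3 = ~(n1 & a) = ~((a ^ b) & a)
At a=1, b=0: circuit gives 0, formula gives 0.
At a=0, b=0: circuit gives 1, formula gives 1.
Agrees on all 4 inputs.

Yes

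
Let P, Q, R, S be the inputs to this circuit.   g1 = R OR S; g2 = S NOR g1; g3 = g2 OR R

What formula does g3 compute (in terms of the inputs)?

g1 = R OR S
g2 = S NOR g1 = S NOR (R OR S)
g3 = g2 OR R = (S NOR (R OR S)) OR R

(S NOR (R OR S)) OR R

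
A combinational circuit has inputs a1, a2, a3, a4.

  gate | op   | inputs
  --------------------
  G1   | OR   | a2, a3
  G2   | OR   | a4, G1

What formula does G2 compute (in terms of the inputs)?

G1 = a2 OR a3
G2 = a4 OR G1 = a4 OR (a2 OR a3)

a4 OR (a2 OR a3)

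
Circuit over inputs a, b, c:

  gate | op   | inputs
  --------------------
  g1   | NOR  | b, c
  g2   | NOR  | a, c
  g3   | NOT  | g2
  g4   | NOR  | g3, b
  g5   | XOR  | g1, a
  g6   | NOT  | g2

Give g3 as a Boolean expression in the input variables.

NOT (a NOR c)

g2 = a NOR c
g3 = NOT g2 = NOT (a NOR c)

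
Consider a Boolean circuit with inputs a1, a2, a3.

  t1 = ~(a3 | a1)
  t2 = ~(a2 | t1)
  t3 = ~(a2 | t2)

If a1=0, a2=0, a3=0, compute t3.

t1 = ~(0 | 0) = 1
t2 = ~(0 | 1) = 0
t3 = ~(0 | 0) = 1

1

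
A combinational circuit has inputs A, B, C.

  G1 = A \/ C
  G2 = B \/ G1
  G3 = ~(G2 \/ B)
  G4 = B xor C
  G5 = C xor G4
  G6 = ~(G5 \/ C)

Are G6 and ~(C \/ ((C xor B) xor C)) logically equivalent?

G4 = B xor C
G5 = C xor G4 = C xor (B xor C)
G6 = ~(G5 \/ C) = ~((C xor (B xor C)) \/ C)
At A=0, B=0, C=1: circuit gives 0, formula gives 0.
At A=0, B=0, C=0: circuit gives 1, formula gives 1.
Agrees on all 8 inputs.

Yes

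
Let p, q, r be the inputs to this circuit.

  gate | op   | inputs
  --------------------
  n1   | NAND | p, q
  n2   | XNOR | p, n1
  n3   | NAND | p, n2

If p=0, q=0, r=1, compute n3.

n1 = 0 NAND 0 = 1
n2 = 0 XNOR 1 = 0
n3 = 0 NAND 0 = 1

1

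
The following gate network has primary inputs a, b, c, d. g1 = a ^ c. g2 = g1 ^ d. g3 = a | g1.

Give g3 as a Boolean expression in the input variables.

a | (a ^ c)

g1 = a ^ c
g3 = a | g1 = a | (a ^ c)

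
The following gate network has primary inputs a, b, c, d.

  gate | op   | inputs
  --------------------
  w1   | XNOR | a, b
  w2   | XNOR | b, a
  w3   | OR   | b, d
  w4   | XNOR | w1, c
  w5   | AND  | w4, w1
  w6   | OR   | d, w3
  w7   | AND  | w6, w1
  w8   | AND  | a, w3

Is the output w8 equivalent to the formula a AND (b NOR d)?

w3 = b OR d
w8 = a AND w3 = a AND (b OR d)
At a=1, b=0, c=0, d=0: circuit gives 0, formula gives 1.

No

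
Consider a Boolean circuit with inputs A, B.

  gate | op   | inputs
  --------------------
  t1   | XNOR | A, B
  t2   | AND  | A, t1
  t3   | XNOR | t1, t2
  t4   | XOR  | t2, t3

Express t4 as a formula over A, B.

(A AND (A XNOR B)) XOR ((A XNOR B) XNOR (A AND (A XNOR B)))

t1 = A XNOR B
t2 = A AND t1 = A AND (A XNOR B)
t3 = t1 XNOR t2 = (A XNOR B) XNOR (A AND (A XNOR B))
t4 = t2 XOR t3 = (A AND (A XNOR B)) XOR ((A XNOR B) XNOR (A AND (A XNOR B)))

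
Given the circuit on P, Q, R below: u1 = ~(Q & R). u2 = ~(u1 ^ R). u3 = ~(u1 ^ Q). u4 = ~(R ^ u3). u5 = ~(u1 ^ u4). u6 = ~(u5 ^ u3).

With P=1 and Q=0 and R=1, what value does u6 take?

1

u1 = ~(0 & 1) = 1
u3 = ~(1 ^ 0) = 0
u4 = ~(1 ^ 0) = 0
u5 = ~(1 ^ 0) = 0
u6 = ~(0 ^ 0) = 1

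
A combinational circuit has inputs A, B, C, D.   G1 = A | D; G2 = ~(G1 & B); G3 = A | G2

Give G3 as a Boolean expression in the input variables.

A | (~((A | D) & B))

G1 = A | D
G2 = ~(G1 & B) = ~((A | D) & B)
G3 = A | G2 = A | (~((A | D) & B))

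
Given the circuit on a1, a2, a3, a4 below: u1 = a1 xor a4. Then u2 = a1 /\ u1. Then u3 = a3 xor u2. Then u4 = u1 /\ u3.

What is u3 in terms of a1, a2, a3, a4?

u1 = a1 xor a4
u2 = a1 /\ u1 = a1 /\ (a1 xor a4)
u3 = a3 xor u2 = a3 xor (a1 /\ (a1 xor a4))

a3 xor (a1 /\ (a1 xor a4))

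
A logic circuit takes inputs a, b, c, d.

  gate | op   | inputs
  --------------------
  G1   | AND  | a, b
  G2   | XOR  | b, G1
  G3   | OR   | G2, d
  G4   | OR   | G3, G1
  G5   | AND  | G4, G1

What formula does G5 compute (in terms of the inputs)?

(((b XOR (a AND b)) OR d) OR (a AND b)) AND (a AND b)

G1 = a AND b
G2 = b XOR G1 = b XOR (a AND b)
G3 = G2 OR d = (b XOR (a AND b)) OR d
G4 = G3 OR G1 = ((b XOR (a AND b)) OR d) OR (a AND b)
G5 = G4 AND G1 = (((b XOR (a AND b)) OR d) OR (a AND b)) AND (a AND b)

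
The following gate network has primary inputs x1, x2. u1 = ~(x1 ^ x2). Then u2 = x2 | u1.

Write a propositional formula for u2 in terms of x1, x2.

u1 = ~(x1 ^ x2)
u2 = x2 | u1 = x2 | (~(x1 ^ x2))

x2 | (~(x1 ^ x2))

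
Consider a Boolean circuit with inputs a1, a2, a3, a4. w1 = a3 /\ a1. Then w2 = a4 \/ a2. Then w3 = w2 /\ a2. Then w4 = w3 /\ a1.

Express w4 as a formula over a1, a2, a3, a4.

((a4 \/ a2) /\ a2) /\ a1

w2 = a4 \/ a2
w3 = w2 /\ a2 = (a4 \/ a2) /\ a2
w4 = w3 /\ a1 = ((a4 \/ a2) /\ a2) /\ a1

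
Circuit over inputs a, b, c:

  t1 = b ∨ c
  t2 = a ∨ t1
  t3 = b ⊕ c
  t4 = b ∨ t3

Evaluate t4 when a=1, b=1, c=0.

t3 = 1 ⊕ 0 = 1
t4 = 1 ∨ 1 = 1

1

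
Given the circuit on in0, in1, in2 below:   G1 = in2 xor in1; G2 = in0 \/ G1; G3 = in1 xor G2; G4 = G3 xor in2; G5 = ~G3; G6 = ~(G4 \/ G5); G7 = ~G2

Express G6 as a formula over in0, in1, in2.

~(((in1 xor (in0 \/ (in2 xor in1))) xor in2) \/ ~(in1 xor (in0 \/ (in2 xor in1))))

G1 = in2 xor in1
G2 = in0 \/ G1 = in0 \/ (in2 xor in1)
G3 = in1 xor G2 = in1 xor (in0 \/ (in2 xor in1))
G4 = G3 xor in2 = (in1 xor (in0 \/ (in2 xor in1))) xor in2
G5 = ~G3 = ~(in1 xor (in0 \/ (in2 xor in1)))
G6 = ~(G4 \/ G5) = ~(((in1 xor (in0 \/ (in2 xor in1))) xor in2) \/ ~(in1 xor (in0 \/ (in2 xor in1))))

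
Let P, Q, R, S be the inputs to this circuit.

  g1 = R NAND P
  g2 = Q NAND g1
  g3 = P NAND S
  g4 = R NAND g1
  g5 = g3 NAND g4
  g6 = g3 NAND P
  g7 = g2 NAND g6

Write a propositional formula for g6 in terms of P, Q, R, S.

(P NAND S) NAND P

g3 = P NAND S
g6 = g3 NAND P = (P NAND S) NAND P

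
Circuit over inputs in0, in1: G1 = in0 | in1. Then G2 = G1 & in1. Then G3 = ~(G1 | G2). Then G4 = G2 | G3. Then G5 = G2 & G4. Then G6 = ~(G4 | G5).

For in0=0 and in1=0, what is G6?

G1 = 0 | 0 = 0
G2 = 0 & 0 = 0
G3 = ~(0 | 0) = 1
G4 = 0 | 1 = 1
G5 = 0 & 1 = 0
G6 = ~(1 | 0) = 0

0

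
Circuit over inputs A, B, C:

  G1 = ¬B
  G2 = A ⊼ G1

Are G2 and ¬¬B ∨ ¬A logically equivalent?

Yes

G1 = ¬B
G2 = A ⊼ G1 = A ⊼ ¬B
At A=1, B=0, C=0: circuit gives 0, formula gives 0.
At A=0, B=0, C=0: circuit gives 1, formula gives 1.
Agrees on all 8 inputs.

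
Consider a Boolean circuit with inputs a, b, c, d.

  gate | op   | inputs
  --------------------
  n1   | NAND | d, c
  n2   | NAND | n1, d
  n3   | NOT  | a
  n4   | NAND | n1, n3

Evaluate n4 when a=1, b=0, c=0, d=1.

n1 = 1 NAND 0 = 1
n3 = NOT 1 = 0
n4 = 1 NAND 0 = 1

1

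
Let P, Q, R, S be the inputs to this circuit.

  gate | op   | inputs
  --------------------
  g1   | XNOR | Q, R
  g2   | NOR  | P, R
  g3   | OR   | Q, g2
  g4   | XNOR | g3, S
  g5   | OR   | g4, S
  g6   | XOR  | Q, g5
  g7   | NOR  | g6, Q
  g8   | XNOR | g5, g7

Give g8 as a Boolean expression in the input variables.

g2 = P NOR R
g3 = Q OR g2 = Q OR (P NOR R)
g4 = g3 XNOR S = (Q OR (P NOR R)) XNOR S
g5 = g4 OR S = ((Q OR (P NOR R)) XNOR S) OR S
g6 = Q XOR g5 = Q XOR (((Q OR (P NOR R)) XNOR S) OR S)
g7 = g6 NOR Q = (Q XOR (((Q OR (P NOR R)) XNOR S) OR S)) NOR Q
g8 = g5 XNOR g7 = (((Q OR (P NOR R)) XNOR S) OR S) XNOR ((Q XOR (((Q OR (P NOR R)) XNOR S) OR S)) NOR Q)

(((Q OR (P NOR R)) XNOR S) OR S) XNOR ((Q XOR (((Q OR (P NOR R)) XNOR S) OR S)) NOR Q)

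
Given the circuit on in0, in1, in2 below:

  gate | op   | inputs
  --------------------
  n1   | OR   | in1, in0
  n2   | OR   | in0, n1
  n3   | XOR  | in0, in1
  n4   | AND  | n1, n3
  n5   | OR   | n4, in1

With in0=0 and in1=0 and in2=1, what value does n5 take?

n1 = 0 OR 0 = 0
n3 = 0 XOR 0 = 0
n4 = 0 AND 0 = 0
n5 = 0 OR 0 = 0

0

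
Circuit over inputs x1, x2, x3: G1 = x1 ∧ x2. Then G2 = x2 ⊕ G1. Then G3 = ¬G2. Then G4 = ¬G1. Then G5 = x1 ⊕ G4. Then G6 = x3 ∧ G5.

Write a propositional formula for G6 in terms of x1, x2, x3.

G1 = x1 ∧ x2
G4 = ¬G1 = ¬(x1 ∧ x2)
G5 = x1 ⊕ G4 = x1 ⊕ ¬(x1 ∧ x2)
G6 = x3 ∧ G5 = x3 ∧ (x1 ⊕ ¬(x1 ∧ x2))

x3 ∧ (x1 ⊕ ¬(x1 ∧ x2))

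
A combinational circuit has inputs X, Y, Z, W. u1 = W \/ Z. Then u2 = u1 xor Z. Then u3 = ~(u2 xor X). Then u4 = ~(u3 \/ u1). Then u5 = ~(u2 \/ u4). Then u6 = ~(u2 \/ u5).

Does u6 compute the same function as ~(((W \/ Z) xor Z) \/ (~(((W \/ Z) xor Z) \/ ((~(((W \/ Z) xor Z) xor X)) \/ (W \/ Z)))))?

u1 = W \/ Z
u2 = u1 xor Z = (W \/ Z) xor Z
u3 = ~(u2 xor X) = ~(((W \/ Z) xor Z) xor X)
u4 = ~(u3 \/ u1) = ~((~(((W \/ Z) xor Z) xor X)) \/ (W \/ Z))
u5 = ~(u2 \/ u4) = ~(((W \/ Z) xor Z) \/ (~((~(((W \/ Z) xor Z) xor X)) \/ (W \/ Z))))
u6 = ~(u2 \/ u5) = ~(((W \/ Z) xor Z) \/ (~(((W \/ Z) xor Z) \/ (~((~(((W \/ Z) xor Z) xor X)) \/ (W \/ Z))))))
At X=0, Y=0, Z=0, W=0: circuit gives 0, formula gives 1.

No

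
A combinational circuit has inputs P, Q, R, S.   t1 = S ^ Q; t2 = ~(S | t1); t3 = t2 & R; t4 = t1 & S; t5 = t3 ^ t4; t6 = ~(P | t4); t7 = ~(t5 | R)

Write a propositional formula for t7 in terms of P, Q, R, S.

~((((~(S | (S ^ Q))) & R) ^ ((S ^ Q) & S)) | R)

t1 = S ^ Q
t2 = ~(S | t1) = ~(S | (S ^ Q))
t3 = t2 & R = (~(S | (S ^ Q))) & R
t4 = t1 & S = (S ^ Q) & S
t5 = t3 ^ t4 = ((~(S | (S ^ Q))) & R) ^ ((S ^ Q) & S)
t7 = ~(t5 | R) = ~((((~(S | (S ^ Q))) & R) ^ ((S ^ Q) & S)) | R)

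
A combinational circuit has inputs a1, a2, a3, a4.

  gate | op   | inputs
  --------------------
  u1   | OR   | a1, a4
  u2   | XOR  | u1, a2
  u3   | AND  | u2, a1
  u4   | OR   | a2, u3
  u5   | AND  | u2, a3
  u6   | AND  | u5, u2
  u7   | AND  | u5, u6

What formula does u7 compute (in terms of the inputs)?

(((a1 OR a4) XOR a2) AND a3) AND ((((a1 OR a4) XOR a2) AND a3) AND ((a1 OR a4) XOR a2))

u1 = a1 OR a4
u2 = u1 XOR a2 = (a1 OR a4) XOR a2
u5 = u2 AND a3 = ((a1 OR a4) XOR a2) AND a3
u6 = u5 AND u2 = (((a1 OR a4) XOR a2) AND a3) AND ((a1 OR a4) XOR a2)
u7 = u5 AND u6 = (((a1 OR a4) XOR a2) AND a3) AND ((((a1 OR a4) XOR a2) AND a3) AND ((a1 OR a4) XOR a2))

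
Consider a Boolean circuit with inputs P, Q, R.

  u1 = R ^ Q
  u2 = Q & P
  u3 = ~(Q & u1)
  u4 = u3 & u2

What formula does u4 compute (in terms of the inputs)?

(~(Q & (R ^ Q))) & (Q & P)

u1 = R ^ Q
u2 = Q & P
u3 = ~(Q & u1) = ~(Q & (R ^ Q))
u4 = u3 & u2 = (~(Q & (R ^ Q))) & (Q & P)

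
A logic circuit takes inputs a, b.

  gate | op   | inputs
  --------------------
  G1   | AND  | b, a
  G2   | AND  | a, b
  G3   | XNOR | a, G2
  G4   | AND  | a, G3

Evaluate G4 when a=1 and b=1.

G2 = 1 AND 1 = 1
G3 = 1 XNOR 1 = 1
G4 = 1 AND 1 = 1

1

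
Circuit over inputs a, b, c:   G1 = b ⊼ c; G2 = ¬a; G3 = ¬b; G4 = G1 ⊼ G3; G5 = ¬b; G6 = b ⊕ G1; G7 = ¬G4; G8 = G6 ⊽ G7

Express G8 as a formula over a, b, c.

(b ⊕ (b ⊼ c)) ⊽ ¬((b ⊼ c) ⊼ ¬b)

G1 = b ⊼ c
G3 = ¬b
G4 = G1 ⊼ G3 = (b ⊼ c) ⊼ ¬b
G6 = b ⊕ G1 = b ⊕ (b ⊼ c)
G7 = ¬G4 = ¬((b ⊼ c) ⊼ ¬b)
G8 = G6 ⊽ G7 = (b ⊕ (b ⊼ c)) ⊽ ¬((b ⊼ c) ⊼ ¬b)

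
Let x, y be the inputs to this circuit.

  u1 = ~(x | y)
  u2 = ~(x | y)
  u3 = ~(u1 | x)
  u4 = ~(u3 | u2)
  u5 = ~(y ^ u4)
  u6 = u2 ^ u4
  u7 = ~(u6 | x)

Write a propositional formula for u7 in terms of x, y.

~(((~(x | y)) ^ (~((~((~(x | y)) | x)) | (~(x | y))))) | x)

u1 = ~(x | y)
u2 = ~(x | y)
u3 = ~(u1 | x) = ~((~(x | y)) | x)
u4 = ~(u3 | u2) = ~((~((~(x | y)) | x)) | (~(x | y)))
u6 = u2 ^ u4 = (~(x | y)) ^ (~((~((~(x | y)) | x)) | (~(x | y))))
u7 = ~(u6 | x) = ~(((~(x | y)) ^ (~((~((~(x | y)) | x)) | (~(x | y))))) | x)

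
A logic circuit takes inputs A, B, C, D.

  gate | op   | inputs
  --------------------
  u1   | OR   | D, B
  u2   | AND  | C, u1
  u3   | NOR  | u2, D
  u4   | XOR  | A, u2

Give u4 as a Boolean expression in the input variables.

u1 = D OR B
u2 = C AND u1 = C AND (D OR B)
u4 = A XOR u2 = A XOR (C AND (D OR B))

A XOR (C AND (D OR B))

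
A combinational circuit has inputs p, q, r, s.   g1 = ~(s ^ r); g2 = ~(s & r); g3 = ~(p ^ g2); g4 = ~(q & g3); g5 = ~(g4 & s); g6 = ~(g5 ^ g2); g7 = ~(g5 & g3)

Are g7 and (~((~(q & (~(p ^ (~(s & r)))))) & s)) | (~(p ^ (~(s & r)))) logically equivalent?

g2 = ~(s & r)
g3 = ~(p ^ g2) = ~(p ^ (~(s & r)))
g4 = ~(q & g3) = ~(q & (~(p ^ (~(s & r)))))
g5 = ~(g4 & s) = ~((~(q & (~(p ^ (~(s & r)))))) & s)
g7 = ~(g5 & g3) = ~((~((~(q & (~(p ^ (~(s & r)))))) & s)) & (~(p ^ (~(s & r)))))
At p=0, q=0, r=0, s=1: circuit gives 1, formula gives 0.

No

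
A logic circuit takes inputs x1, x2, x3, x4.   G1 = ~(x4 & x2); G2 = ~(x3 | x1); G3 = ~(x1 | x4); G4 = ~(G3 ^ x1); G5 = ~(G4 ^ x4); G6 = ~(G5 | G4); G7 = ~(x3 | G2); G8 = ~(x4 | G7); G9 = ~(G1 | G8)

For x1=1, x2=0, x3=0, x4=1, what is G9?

0

G1 = ~(1 & 0) = 1
G2 = ~(0 | 1) = 0
G7 = ~(0 | 0) = 1
G8 = ~(1 | 1) = 0
G9 = ~(1 | 0) = 0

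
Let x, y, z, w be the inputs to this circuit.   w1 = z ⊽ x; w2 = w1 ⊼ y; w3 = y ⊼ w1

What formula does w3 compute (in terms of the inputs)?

y ⊼ (z ⊽ x)

w1 = z ⊽ x
w3 = y ⊼ w1 = y ⊼ (z ⊽ x)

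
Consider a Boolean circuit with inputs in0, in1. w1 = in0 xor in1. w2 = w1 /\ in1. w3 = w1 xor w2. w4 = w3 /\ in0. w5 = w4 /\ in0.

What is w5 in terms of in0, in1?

(((in0 xor in1) xor ((in0 xor in1) /\ in1)) /\ in0) /\ in0

w1 = in0 xor in1
w2 = w1 /\ in1 = (in0 xor in1) /\ in1
w3 = w1 xor w2 = (in0 xor in1) xor ((in0 xor in1) /\ in1)
w4 = w3 /\ in0 = ((in0 xor in1) xor ((in0 xor in1) /\ in1)) /\ in0
w5 = w4 /\ in0 = (((in0 xor in1) xor ((in0 xor in1) /\ in1)) /\ in0) /\ in0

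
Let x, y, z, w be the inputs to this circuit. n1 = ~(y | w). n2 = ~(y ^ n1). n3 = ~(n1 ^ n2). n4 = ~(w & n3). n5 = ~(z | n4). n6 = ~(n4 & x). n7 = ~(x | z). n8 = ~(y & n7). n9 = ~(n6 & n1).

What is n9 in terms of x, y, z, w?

n1 = ~(y | w)
n2 = ~(y ^ n1) = ~(y ^ (~(y | w)))
n3 = ~(n1 ^ n2) = ~((~(y | w)) ^ (~(y ^ (~(y | w)))))
n4 = ~(w & n3) = ~(w & (~((~(y | w)) ^ (~(y ^ (~(y | w)))))))
n6 = ~(n4 & x) = ~((~(w & (~((~(y | w)) ^ (~(y ^ (~(y | w)))))))) & x)
n9 = ~(n6 & n1) = ~((~((~(w & (~((~(y | w)) ^ (~(y ^ (~(y | w)))))))) & x)) & (~(y | w)))

~((~((~(w & (~((~(y | w)) ^ (~(y ^ (~(y | w)))))))) & x)) & (~(y | w)))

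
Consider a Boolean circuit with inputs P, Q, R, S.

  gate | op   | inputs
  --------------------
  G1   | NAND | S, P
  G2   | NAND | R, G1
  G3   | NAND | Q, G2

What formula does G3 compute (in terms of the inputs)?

Q NAND (R NAND (S NAND P))

G1 = S NAND P
G2 = R NAND G1 = R NAND (S NAND P)
G3 = Q NAND G2 = Q NAND (R NAND (S NAND P))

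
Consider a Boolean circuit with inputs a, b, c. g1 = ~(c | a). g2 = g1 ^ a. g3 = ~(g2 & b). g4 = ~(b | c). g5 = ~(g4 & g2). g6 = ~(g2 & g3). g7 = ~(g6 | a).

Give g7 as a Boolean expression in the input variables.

g1 = ~(c | a)
g2 = g1 ^ a = (~(c | a)) ^ a
g3 = ~(g2 & b) = ~(((~(c | a)) ^ a) & b)
g6 = ~(g2 & g3) = ~(((~(c | a)) ^ a) & (~(((~(c | a)) ^ a) & b)))
g7 = ~(g6 | a) = ~((~(((~(c | a)) ^ a) & (~(((~(c | a)) ^ a) & b)))) | a)

~((~(((~(c | a)) ^ a) & (~(((~(c | a)) ^ a) & b)))) | a)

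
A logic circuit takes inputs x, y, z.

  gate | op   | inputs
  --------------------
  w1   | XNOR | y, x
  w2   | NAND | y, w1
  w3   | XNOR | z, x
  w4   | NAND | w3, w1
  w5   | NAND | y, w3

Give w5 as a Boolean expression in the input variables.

w3 = z XNOR x
w5 = y NAND w3 = y NAND (z XNOR x)

y NAND (z XNOR x)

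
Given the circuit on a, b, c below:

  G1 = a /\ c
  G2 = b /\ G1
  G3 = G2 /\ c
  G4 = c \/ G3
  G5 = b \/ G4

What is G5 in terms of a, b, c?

b \/ (c \/ ((b /\ (a /\ c)) /\ c))

G1 = a /\ c
G2 = b /\ G1 = b /\ (a /\ c)
G3 = G2 /\ c = (b /\ (a /\ c)) /\ c
G4 = c \/ G3 = c \/ ((b /\ (a /\ c)) /\ c)
G5 = b \/ G4 = b \/ (c \/ ((b /\ (a /\ c)) /\ c))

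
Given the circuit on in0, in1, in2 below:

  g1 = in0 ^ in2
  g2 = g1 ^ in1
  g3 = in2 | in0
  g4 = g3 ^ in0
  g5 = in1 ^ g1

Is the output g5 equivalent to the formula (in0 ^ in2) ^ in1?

g1 = in0 ^ in2
g5 = in1 ^ g1 = in1 ^ (in0 ^ in2)
At in0=0, in1=0, in2=0: circuit gives 0, formula gives 0.
At in0=0, in1=0, in2=1: circuit gives 1, formula gives 1.
Agrees on all 8 inputs.

Yes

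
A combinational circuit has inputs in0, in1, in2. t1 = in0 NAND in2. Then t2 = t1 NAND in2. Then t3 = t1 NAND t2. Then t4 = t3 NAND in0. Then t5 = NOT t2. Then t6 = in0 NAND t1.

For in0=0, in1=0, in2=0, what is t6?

1

t1 = 0 NAND 0 = 1
t6 = 0 NAND 1 = 1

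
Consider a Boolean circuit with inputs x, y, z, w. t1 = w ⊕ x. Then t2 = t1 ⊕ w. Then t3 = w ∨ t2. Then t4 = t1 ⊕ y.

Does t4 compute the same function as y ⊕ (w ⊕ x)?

t1 = w ⊕ x
t4 = t1 ⊕ y = (w ⊕ x) ⊕ y
At x=0, y=0, z=0, w=0: circuit gives 0, formula gives 0.
At x=0, y=0, z=0, w=1: circuit gives 1, formula gives 1.
Agrees on all 16 inputs.

Yes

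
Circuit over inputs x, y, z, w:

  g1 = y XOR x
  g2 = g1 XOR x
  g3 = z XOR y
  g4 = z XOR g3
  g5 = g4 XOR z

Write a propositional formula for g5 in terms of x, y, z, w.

(z XOR (z XOR y)) XOR z

g3 = z XOR y
g4 = z XOR g3 = z XOR (z XOR y)
g5 = g4 XOR z = (z XOR (z XOR y)) XOR z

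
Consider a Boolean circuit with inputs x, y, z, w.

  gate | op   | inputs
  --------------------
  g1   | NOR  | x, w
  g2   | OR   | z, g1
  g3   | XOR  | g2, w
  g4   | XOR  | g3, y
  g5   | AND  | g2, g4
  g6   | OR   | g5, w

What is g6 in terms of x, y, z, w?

((z OR (x NOR w)) AND (((z OR (x NOR w)) XOR w) XOR y)) OR w

g1 = x NOR w
g2 = z OR g1 = z OR (x NOR w)
g3 = g2 XOR w = (z OR (x NOR w)) XOR w
g4 = g3 XOR y = ((z OR (x NOR w)) XOR w) XOR y
g5 = g2 AND g4 = (z OR (x NOR w)) AND (((z OR (x NOR w)) XOR w) XOR y)
g6 = g5 OR w = ((z OR (x NOR w)) AND (((z OR (x NOR w)) XOR w) XOR y)) OR w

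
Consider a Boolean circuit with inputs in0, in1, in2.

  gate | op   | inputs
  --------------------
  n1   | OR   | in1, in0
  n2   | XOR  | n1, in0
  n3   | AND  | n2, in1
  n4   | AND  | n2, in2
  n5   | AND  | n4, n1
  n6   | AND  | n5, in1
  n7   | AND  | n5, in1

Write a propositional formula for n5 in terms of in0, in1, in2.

n1 = in1 OR in0
n2 = n1 XOR in0 = (in1 OR in0) XOR in0
n4 = n2 AND in2 = ((in1 OR in0) XOR in0) AND in2
n5 = n4 AND n1 = (((in1 OR in0) XOR in0) AND in2) AND (in1 OR in0)

(((in1 OR in0) XOR in0) AND in2) AND (in1 OR in0)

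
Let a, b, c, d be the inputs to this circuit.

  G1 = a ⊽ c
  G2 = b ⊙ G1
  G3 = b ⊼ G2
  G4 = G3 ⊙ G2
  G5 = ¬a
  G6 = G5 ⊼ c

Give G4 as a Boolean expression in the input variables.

(b ⊼ (b ⊙ (a ⊽ c))) ⊙ (b ⊙ (a ⊽ c))

G1 = a ⊽ c
G2 = b ⊙ G1 = b ⊙ (a ⊽ c)
G3 = b ⊼ G2 = b ⊼ (b ⊙ (a ⊽ c))
G4 = G3 ⊙ G2 = (b ⊼ (b ⊙ (a ⊽ c))) ⊙ (b ⊙ (a ⊽ c))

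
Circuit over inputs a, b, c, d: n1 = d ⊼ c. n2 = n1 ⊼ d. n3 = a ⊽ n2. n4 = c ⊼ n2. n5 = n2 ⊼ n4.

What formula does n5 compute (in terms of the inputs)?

((d ⊼ c) ⊼ d) ⊼ (c ⊼ ((d ⊼ c) ⊼ d))

n1 = d ⊼ c
n2 = n1 ⊼ d = (d ⊼ c) ⊼ d
n4 = c ⊼ n2 = c ⊼ ((d ⊼ c) ⊼ d)
n5 = n2 ⊼ n4 = ((d ⊼ c) ⊼ d) ⊼ (c ⊼ ((d ⊼ c) ⊼ d))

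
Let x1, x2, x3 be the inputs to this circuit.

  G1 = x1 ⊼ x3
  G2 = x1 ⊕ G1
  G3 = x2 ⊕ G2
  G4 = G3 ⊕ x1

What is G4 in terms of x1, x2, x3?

G1 = x1 ⊼ x3
G2 = x1 ⊕ G1 = x1 ⊕ (x1 ⊼ x3)
G3 = x2 ⊕ G2 = x2 ⊕ (x1 ⊕ (x1 ⊼ x3))
G4 = G3 ⊕ x1 = (x2 ⊕ (x1 ⊕ (x1 ⊼ x3))) ⊕ x1

(x2 ⊕ (x1 ⊕ (x1 ⊼ x3))) ⊕ x1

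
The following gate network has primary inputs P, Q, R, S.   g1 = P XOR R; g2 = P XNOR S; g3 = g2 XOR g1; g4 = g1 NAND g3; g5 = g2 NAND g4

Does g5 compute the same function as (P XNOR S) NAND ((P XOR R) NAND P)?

No

g1 = P XOR R
g2 = P XNOR S
g3 = g2 XOR g1 = (P XNOR S) XOR (P XOR R)
g4 = g1 NAND g3 = (P XOR R) NAND ((P XNOR S) XOR (P XOR R))
g5 = g2 NAND g4 = (P XNOR S) NAND ((P XOR R) NAND ((P XNOR S) XOR (P XOR R)))
At P=1, Q=0, R=0, S=1: circuit gives 0, formula gives 1.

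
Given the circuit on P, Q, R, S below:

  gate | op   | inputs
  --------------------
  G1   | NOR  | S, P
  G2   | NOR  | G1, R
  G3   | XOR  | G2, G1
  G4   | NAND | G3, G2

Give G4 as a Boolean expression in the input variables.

(((S NOR P) NOR R) XOR (S NOR P)) NAND ((S NOR P) NOR R)

G1 = S NOR P
G2 = G1 NOR R = (S NOR P) NOR R
G3 = G2 XOR G1 = ((S NOR P) NOR R) XOR (S NOR P)
G4 = G3 NAND G2 = (((S NOR P) NOR R) XOR (S NOR P)) NAND ((S NOR P) NOR R)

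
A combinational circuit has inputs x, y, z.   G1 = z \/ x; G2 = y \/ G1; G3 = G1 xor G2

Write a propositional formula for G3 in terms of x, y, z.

G1 = z \/ x
G2 = y \/ G1 = y \/ (z \/ x)
G3 = G1 xor G2 = (z \/ x) xor (y \/ (z \/ x))

(z \/ x) xor (y \/ (z \/ x))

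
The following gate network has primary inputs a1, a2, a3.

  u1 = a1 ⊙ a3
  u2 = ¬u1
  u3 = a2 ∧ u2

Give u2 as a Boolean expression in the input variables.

u1 = a1 ⊙ a3
u2 = ¬u1 = ¬(a1 ⊙ a3)

¬(a1 ⊙ a3)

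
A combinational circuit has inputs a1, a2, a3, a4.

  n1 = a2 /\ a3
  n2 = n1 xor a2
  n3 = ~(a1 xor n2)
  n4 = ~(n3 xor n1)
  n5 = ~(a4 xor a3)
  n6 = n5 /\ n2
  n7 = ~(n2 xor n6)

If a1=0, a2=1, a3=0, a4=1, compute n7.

n1 = 1 /\ 0 = 0
n2 = 0 xor 1 = 1
n5 = ~(1 xor 0) = 0
n6 = 0 /\ 1 = 0
n7 = ~(1 xor 0) = 0

0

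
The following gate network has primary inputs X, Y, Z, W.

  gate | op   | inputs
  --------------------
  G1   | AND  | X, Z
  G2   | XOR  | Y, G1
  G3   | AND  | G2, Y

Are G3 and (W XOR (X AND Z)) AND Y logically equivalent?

No

G1 = X AND Z
G2 = Y XOR G1 = Y XOR (X AND Z)
G3 = G2 AND Y = (Y XOR (X AND Z)) AND Y
At X=0, Y=1, Z=0, W=0: circuit gives 1, formula gives 0.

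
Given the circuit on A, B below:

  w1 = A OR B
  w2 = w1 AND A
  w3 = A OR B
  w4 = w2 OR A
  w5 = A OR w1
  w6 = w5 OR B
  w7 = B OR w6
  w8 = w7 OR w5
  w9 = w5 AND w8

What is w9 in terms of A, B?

w1 = A OR B
w5 = A OR w1 = A OR (A OR B)
w6 = w5 OR B = (A OR (A OR B)) OR B
w7 = B OR w6 = B OR ((A OR (A OR B)) OR B)
w8 = w7 OR w5 = (B OR ((A OR (A OR B)) OR B)) OR (A OR (A OR B))
w9 = w5 AND w8 = (A OR (A OR B)) AND ((B OR ((A OR (A OR B)) OR B)) OR (A OR (A OR B)))

(A OR (A OR B)) AND ((B OR ((A OR (A OR B)) OR B)) OR (A OR (A OR B)))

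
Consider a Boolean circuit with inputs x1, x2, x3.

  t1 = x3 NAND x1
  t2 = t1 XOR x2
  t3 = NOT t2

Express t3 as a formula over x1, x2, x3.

NOT ((x3 NAND x1) XOR x2)

t1 = x3 NAND x1
t2 = t1 XOR x2 = (x3 NAND x1) XOR x2
t3 = NOT t2 = NOT ((x3 NAND x1) XOR x2)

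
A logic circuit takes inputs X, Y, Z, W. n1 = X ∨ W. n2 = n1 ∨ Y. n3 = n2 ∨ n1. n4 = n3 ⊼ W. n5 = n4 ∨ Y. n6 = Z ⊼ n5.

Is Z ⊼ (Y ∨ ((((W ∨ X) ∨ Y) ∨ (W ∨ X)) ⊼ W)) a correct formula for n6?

Yes

n1 = X ∨ W
n2 = n1 ∨ Y = (X ∨ W) ∨ Y
n3 = n2 ∨ n1 = ((X ∨ W) ∨ Y) ∨ (X ∨ W)
n4 = n3 ⊼ W = (((X ∨ W) ∨ Y) ∨ (X ∨ W)) ⊼ W
n5 = n4 ∨ Y = ((((X ∨ W) ∨ Y) ∨ (X ∨ W)) ⊼ W) ∨ Y
n6 = Z ⊼ n5 = Z ⊼ (((((X ∨ W) ∨ Y) ∨ (X ∨ W)) ⊼ W) ∨ Y)
At X=0, Y=0, Z=1, W=0: circuit gives 0, formula gives 0.
At X=0, Y=0, Z=0, W=0: circuit gives 1, formula gives 1.
Agrees on all 16 inputs.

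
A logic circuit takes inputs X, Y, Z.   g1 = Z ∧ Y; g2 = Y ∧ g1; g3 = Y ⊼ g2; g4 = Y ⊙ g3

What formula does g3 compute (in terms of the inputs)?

Y ⊼ (Y ∧ (Z ∧ Y))

g1 = Z ∧ Y
g2 = Y ∧ g1 = Y ∧ (Z ∧ Y)
g3 = Y ⊼ g2 = Y ⊼ (Y ∧ (Z ∧ Y))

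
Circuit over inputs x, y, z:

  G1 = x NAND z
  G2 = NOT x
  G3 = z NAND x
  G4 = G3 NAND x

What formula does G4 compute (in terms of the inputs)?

G3 = z NAND x
G4 = G3 NAND x = (z NAND x) NAND x

(z NAND x) NAND x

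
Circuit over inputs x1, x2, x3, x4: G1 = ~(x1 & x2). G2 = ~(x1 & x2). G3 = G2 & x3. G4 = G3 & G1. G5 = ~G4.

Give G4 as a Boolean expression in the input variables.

G1 = ~(x1 & x2)
G2 = ~(x1 & x2)
G3 = G2 & x3 = (~(x1 & x2)) & x3
G4 = G3 & G1 = ((~(x1 & x2)) & x3) & (~(x1 & x2))

((~(x1 & x2)) & x3) & (~(x1 & x2))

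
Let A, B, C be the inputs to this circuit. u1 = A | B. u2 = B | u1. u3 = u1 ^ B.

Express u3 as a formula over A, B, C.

(A | B) ^ B

u1 = A | B
u3 = u1 ^ B = (A | B) ^ B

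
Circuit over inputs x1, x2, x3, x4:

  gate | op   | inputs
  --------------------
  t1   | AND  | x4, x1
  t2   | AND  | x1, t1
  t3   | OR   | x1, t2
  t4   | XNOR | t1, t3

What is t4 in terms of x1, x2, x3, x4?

t1 = x4 AND x1
t2 = x1 AND t1 = x1 AND (x4 AND x1)
t3 = x1 OR t2 = x1 OR (x1 AND (x4 AND x1))
t4 = t1 XNOR t3 = (x4 AND x1) XNOR (x1 OR (x1 AND (x4 AND x1)))

(x4 AND x1) XNOR (x1 OR (x1 AND (x4 AND x1)))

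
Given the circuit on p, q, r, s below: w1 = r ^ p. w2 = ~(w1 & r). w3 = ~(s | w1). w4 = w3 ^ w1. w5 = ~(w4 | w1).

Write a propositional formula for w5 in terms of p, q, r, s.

~(((~(s | (r ^ p))) ^ (r ^ p)) | (r ^ p))

w1 = r ^ p
w3 = ~(s | w1) = ~(s | (r ^ p))
w4 = w3 ^ w1 = (~(s | (r ^ p))) ^ (r ^ p)
w5 = ~(w4 | w1) = ~(((~(s | (r ^ p))) ^ (r ^ p)) | (r ^ p))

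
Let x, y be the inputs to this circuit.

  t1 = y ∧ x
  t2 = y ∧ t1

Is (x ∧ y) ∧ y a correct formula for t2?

Yes

t1 = y ∧ x
t2 = y ∧ t1 = y ∧ (y ∧ x)
At x=0, y=0: circuit gives 0, formula gives 0.
At x=1, y=1: circuit gives 1, formula gives 1.
Agrees on all 4 inputs.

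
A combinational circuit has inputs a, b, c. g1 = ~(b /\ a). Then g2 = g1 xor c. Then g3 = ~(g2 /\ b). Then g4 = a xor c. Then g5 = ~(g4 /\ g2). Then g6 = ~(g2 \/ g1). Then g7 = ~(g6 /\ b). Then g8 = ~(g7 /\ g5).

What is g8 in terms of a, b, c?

g1 = ~(b /\ a)
g2 = g1 xor c = (~(b /\ a)) xor c
g4 = a xor c
g5 = ~(g4 /\ g2) = ~((a xor c) /\ ((~(b /\ a)) xor c))
g6 = ~(g2 \/ g1) = ~(((~(b /\ a)) xor c) \/ (~(b /\ a)))
g7 = ~(g6 /\ b) = ~((~(((~(b /\ a)) xor c) \/ (~(b /\ a)))) /\ b)
g8 = ~(g7 /\ g5) = ~((~((~(((~(b /\ a)) xor c) \/ (~(b /\ a)))) /\ b)) /\ (~((a xor c) /\ ((~(b /\ a)) xor c))))

~((~((~(((~(b /\ a)) xor c) \/ (~(b /\ a)))) /\ b)) /\ (~((a xor c) /\ ((~(b /\ a)) xor c))))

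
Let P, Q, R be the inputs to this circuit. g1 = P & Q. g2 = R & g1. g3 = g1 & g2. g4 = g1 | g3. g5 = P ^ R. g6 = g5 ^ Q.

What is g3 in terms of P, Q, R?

g1 = P & Q
g2 = R & g1 = R & (P & Q)
g3 = g1 & g2 = (P & Q) & (R & (P & Q))

(P & Q) & (R & (P & Q))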